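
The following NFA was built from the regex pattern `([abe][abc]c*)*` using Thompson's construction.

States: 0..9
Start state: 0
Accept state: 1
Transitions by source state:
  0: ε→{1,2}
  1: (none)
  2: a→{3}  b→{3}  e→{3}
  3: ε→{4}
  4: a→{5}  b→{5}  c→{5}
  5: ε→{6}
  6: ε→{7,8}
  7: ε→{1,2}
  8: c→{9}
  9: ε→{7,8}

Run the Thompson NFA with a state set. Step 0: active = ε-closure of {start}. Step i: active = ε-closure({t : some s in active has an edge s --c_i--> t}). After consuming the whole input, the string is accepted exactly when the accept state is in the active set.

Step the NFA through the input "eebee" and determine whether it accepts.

initial (ε-close {0}): {0,1,2}
'e' @ 1: {3,4}
'e' @ 2: {}  — dead — no transitions
rest 'bee' ignored (set empty)
final: {}; accept 1 not in set

Answer: REJECT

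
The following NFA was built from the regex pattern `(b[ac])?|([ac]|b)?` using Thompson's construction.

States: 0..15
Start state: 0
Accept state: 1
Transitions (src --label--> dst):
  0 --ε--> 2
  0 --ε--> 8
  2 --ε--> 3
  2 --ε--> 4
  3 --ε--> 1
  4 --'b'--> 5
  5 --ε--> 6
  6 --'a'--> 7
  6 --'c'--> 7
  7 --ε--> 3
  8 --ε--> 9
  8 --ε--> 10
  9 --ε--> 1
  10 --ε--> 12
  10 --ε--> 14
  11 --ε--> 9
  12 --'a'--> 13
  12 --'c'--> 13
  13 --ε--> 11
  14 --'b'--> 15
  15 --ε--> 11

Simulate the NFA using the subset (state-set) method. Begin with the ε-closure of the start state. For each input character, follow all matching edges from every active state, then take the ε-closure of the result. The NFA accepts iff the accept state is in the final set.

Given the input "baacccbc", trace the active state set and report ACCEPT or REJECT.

initial (ε-close {0}): {0,1,2,3,4,8,9,10,12,14}
'b' @ 1: {1,5,6,9,11,15}  ✓accept
'a' @ 2: {1,3,7}  ✓accept
'a' @ 3: {}  — dead — no transitions
rest 'cccbc' ignored (set empty)
after full input: {}  (accept=1 not in)

Answer: REJECT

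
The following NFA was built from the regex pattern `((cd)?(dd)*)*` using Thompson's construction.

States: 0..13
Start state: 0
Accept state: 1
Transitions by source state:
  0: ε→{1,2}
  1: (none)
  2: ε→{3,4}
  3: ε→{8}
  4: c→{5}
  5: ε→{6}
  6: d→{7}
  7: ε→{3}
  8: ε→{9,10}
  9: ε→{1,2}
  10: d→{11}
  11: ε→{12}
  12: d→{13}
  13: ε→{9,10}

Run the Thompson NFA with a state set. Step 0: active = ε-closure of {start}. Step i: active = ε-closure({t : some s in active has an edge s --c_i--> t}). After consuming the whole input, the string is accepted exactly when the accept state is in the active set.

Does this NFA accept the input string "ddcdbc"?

Answer: REJECT

Trace:
start: ε-closure({0}) = {0,1,2,3,4,8,9,10}
'd' @ 1: {11,12}
'd' @ 2: {1,2,3,4,8,9,10,13}  ✓accept
'c' @ 3: {5,6}
'd' @ 4: {1,2,3,4,7,8,9,10}  ✓accept
'b' @ 5: {}  — state set empty
rest 'c' ignored (set empty)
after full input: {}  (accept=1 not in)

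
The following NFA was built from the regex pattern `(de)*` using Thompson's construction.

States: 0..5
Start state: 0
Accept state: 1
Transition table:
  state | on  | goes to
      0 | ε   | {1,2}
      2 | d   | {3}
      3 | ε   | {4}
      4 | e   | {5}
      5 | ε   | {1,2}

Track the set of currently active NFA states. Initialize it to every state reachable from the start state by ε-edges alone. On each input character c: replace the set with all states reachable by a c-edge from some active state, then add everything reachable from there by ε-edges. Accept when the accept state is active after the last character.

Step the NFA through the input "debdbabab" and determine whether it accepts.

S₀ = ε-closure({0}) = {0,1,2}
'd' @ 1: {3,4}
'e' @ 2: {1,2,5}  ✓accept
'b' @ 3: {}  — dead — no transitions
rest 'dbabab' ignored (set empty)
after full input: {}  (accept=1 not in)

Answer: REJECT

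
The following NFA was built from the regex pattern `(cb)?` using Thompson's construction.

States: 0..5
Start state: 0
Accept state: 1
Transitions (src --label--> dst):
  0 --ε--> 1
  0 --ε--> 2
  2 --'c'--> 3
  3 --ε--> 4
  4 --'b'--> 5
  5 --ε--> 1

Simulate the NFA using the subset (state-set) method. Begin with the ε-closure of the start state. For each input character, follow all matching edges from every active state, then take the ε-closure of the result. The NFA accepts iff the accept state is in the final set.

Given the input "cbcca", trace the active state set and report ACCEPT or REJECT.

Answer: REJECT

Steps:
S₀ = ε-closure({0}) = {0,1,2}
'c' @ 1: {3,4}
'b' @ 2: {1,5}  [accepting]
'c' @ 3: {}  — dead — no transitions
rest 'ca' ignored (set empty)
end set {} — state 1 not in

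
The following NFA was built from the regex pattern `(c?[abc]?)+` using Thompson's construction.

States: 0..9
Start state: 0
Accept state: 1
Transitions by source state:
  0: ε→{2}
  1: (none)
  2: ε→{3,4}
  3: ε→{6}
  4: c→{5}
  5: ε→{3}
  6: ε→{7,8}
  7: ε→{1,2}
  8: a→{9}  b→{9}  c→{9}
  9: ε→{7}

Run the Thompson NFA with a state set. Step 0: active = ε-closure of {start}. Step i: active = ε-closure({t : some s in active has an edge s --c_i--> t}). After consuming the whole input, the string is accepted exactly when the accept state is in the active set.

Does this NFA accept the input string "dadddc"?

start: ε-closure({0}) = {0,1,2,3,4,6,7,8}
'd' @ 1: {}  — no active states
rest 'adddc' ignored (set empty)
end set {} — state 1 not in

Answer: REJECT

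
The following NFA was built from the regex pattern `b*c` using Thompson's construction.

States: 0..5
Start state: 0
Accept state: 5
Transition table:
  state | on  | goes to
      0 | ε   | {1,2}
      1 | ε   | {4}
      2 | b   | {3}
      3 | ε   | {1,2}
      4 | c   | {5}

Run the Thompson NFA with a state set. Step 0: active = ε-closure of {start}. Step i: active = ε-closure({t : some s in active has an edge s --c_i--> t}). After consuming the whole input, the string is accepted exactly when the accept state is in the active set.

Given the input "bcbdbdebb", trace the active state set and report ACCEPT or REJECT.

S₀ = ε-closure({0}) = {0,1,2,4}
'b' @ 1: {1,2,3,4}
'c' @ 2: {5}  [accepting]
'b' @ 3: {}  — state set empty
rest 'dbdebb' ignored (set empty)
after full input: {}  (accept=5 not in)

Answer: REJECT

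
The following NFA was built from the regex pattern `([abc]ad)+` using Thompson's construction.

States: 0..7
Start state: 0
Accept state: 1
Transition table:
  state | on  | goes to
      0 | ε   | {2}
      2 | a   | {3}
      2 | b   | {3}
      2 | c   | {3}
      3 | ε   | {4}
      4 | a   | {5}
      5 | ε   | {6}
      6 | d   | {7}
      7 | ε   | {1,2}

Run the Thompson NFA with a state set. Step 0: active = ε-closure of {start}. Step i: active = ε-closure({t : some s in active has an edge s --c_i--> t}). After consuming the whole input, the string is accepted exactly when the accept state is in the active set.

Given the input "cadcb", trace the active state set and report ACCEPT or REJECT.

S₀ = ε-closure({0}) = {0,2}
'c' @ 1: {3,4}
'a' @ 2: {5,6}
'd' @ 3: {1,2,7}  ✓accept
'c' @ 4: {3,4}
'b' @ 5: {}  — no active states
end set {} — state 1 not in

Answer: REJECT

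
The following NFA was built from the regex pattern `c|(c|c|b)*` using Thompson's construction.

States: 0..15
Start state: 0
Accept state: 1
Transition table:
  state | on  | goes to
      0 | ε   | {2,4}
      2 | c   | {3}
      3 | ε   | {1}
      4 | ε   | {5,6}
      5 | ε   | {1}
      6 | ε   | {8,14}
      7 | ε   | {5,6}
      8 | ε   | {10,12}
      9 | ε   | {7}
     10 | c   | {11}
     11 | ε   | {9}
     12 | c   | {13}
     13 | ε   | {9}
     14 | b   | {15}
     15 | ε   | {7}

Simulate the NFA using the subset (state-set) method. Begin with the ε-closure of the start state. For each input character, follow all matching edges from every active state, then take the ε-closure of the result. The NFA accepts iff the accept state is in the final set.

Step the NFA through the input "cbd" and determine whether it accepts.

S₀ = ε-closure({0}) = {0,1,2,4,5,6,8,10,12,14}
'c' @ 1: {1,3,5,6,7,8,9,10,11,12,13,14}  ✓accept
'b' @ 2: {1,5,6,7,8,10,12,14,15}  ✓accept
'd' @ 3: {}  — dead — no transitions
final: {}; accept 1 not in set

Answer: REJECT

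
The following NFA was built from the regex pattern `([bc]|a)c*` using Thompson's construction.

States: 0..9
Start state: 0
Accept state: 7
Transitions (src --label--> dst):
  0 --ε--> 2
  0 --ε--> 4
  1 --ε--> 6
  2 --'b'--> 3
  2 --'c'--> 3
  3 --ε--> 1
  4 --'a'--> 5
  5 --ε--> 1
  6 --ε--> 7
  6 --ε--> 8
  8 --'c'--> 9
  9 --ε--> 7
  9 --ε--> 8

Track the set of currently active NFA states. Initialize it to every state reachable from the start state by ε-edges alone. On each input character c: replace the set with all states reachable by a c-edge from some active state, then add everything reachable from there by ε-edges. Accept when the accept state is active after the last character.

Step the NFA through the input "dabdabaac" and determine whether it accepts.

S₀ = ε-closure({0}) = {0,2,4}
'd' @ 1: {}  — no active states
rest 'abdabaac' ignored (set empty)
after full input: {}  (accept=7 not in)

Answer: REJECT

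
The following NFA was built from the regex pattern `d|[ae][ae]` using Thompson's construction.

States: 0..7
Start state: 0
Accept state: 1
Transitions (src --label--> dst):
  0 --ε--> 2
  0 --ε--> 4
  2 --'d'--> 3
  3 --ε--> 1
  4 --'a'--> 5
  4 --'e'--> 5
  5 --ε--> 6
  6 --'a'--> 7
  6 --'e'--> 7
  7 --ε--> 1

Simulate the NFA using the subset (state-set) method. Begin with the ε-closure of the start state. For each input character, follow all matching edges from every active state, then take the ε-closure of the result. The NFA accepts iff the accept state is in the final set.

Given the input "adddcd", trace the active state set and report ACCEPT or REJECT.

start: ε-closure({0}) = {0,2,4}
'a' @ 1: {5,6}
'd' @ 2: {}  — dead — no transitions
rest 'ddcd' ignored (set empty)
final: {}; accept 1 not in set

Answer: REJECT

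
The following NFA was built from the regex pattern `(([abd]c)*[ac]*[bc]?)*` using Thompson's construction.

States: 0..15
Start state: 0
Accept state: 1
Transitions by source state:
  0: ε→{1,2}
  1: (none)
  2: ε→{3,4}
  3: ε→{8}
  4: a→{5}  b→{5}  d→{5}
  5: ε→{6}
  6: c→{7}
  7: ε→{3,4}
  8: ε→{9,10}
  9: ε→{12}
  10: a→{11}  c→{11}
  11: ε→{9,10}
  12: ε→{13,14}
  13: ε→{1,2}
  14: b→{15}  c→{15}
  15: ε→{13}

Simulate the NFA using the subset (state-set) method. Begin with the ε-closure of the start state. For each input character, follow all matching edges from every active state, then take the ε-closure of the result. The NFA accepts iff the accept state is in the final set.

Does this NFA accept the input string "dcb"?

Answer: ACCEPT

Derivation:
S₀ = ε-closure({0}) = {0,1,2,3,4,8,9,10,12,13,14}
'd' @ 1: {5,6}
'c' @ 2: {1,2,3,4,7,8,9,10,12,13,14}  ✓accept
'b' @ 3: {1,2,3,4,5,6,8,9,10,12,13,14,15}  ✓accept
final: {1,2,3,4,5,6,8,9,10,12,13,14,15}; accept 1 in set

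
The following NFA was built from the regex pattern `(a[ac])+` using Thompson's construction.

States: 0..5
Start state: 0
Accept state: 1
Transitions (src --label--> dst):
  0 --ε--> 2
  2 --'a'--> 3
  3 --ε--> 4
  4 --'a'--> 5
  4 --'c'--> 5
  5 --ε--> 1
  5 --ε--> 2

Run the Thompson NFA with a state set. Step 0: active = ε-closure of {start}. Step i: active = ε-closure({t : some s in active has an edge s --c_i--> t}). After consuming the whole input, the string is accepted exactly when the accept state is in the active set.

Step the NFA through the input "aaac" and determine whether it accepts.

Answer: ACCEPT

Derivation:
S₀ = ε-closure({0}) = {0,2}
'a' @ 1: {3,4}
'a' @ 2: {1,2,5}  ✓accept
'a' @ 3: {3,4}
'c' @ 4: {1,2,5}  ✓accept
final: {1,2,5}; accept 1 in set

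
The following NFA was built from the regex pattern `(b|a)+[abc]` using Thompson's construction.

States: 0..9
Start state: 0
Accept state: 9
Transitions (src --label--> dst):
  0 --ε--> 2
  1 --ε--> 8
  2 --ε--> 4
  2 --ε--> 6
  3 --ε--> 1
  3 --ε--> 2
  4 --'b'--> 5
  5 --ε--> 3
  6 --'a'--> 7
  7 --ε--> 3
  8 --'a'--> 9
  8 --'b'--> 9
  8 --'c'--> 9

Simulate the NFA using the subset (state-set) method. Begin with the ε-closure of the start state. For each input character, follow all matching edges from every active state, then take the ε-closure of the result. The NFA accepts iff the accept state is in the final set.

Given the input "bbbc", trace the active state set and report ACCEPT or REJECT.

start: ε-closure({0}) = {0,2,4,6}
'b' @ 1: {1,2,3,4,5,6,8}
'b' @ 2: {1,2,3,4,5,6,8,9}  [accepting]
'b' @ 3: {1,2,3,4,5,6,8,9}  [accepting]
'c' @ 4: {9}  [accepting]
end set {9} — state 9 in

Answer: ACCEPT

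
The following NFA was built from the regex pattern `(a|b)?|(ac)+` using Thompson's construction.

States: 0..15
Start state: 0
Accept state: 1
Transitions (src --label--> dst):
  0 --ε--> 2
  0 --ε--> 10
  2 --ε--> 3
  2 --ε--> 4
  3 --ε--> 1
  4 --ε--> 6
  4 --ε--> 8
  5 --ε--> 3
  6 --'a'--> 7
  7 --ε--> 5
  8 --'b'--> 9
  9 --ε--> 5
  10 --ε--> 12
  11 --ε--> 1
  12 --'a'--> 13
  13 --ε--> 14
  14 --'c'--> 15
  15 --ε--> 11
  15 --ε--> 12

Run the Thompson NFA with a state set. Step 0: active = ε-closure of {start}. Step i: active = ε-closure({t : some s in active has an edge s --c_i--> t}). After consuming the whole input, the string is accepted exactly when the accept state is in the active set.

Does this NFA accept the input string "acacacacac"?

start: ε-closure({0}) = {0,1,2,3,4,6,8,10,12}
'a' @ 1: {1,3,5,7,13,14}  ✓accept
'c' @ 2: {1,11,12,15}  ✓accept
'a' @ 3: {13,14}
'c' @ 4: {1,11,12,15}  ✓accept
'a' @ 5: {13,14}
'c' @ 6: {1,11,12,15}  ✓accept
'a' @ 7: {13,14}
'c' @ 8: {1,11,12,15}  ✓accept
'a' @ 9: {13,14}
'c' @ 10: {1,11,12,15}  ✓accept
end set {1,11,12,15} — state 1 in

Answer: ACCEPT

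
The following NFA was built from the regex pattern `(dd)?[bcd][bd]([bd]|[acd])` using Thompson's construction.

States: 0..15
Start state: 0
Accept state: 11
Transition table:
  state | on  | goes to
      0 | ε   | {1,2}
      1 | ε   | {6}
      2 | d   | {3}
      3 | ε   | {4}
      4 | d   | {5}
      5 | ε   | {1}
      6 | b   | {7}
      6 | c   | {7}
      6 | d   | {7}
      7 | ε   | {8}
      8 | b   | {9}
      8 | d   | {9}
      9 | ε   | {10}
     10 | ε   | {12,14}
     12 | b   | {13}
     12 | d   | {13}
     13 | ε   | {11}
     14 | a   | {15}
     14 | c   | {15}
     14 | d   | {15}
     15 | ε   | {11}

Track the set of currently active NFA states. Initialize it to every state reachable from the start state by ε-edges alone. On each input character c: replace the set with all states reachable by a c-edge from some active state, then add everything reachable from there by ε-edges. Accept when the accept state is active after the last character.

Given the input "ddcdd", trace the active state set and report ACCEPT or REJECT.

S₀ = ε-closure({0}) = {0,1,2,6}
'd' @ 1: {3,4,7,8}
'd' @ 2: {1,5,6,9,10,12,14}
'c' @ 3: {7,8,11,15}  (accept∈set)
'd' @ 4: {9,10,12,14}
'd' @ 5: {11,13,15}  (accept∈set)
final: {11,13,15}; accept 11 in set

Answer: ACCEPT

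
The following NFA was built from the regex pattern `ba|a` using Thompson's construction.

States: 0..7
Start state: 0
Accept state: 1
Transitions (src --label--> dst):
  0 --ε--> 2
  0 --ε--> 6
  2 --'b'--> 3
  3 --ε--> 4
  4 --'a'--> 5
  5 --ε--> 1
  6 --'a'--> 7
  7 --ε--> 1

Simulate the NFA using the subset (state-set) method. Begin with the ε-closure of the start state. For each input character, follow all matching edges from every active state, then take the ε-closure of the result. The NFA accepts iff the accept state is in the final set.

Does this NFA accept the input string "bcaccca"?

Answer: REJECT

Trace:
initial (ε-close {0}): {0,2,6}
'b' @ 1: {3,4}
'c' @ 2: {}  — no active states
rest 'accca' ignored (set empty)
end set {} — state 1 not in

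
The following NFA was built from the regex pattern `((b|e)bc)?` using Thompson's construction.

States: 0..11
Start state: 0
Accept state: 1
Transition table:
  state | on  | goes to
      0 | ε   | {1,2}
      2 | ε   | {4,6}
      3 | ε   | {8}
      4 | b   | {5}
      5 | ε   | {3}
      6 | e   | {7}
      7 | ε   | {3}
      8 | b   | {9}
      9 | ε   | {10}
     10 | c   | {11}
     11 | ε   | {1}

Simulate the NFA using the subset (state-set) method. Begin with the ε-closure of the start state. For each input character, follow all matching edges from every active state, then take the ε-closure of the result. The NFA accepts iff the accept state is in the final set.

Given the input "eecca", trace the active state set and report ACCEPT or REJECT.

Answer: REJECT

Steps:
initial (ε-close {0}): {0,1,2,4,6}
'e' @ 1: {3,7,8}
'e' @ 2: {}  — dead — no transitions
rest 'cca' ignored (set empty)
after full input: {}  (accept=1 not in)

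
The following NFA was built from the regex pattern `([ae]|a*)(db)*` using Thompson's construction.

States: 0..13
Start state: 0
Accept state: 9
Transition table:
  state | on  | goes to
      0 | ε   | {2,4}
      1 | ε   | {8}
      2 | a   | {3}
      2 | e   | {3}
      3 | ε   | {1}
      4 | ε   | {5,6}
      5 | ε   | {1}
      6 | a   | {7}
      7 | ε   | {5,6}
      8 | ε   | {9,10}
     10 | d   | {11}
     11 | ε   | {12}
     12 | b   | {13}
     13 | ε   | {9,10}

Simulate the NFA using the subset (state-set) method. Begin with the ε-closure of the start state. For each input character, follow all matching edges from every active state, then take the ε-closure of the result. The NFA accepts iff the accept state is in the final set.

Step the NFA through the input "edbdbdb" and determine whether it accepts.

S₀ = ε-closure({0}) = {0,1,2,4,5,6,8,9,10}
'e' @ 1: {1,3,8,9,10}  (accept∈set)
'd' @ 2: {11,12}
'b' @ 3: {9,10,13}  (accept∈set)
'd' @ 4: {11,12}
'b' @ 5: {9,10,13}  (accept∈set)
'd' @ 6: {11,12}
'b' @ 7: {9,10,13}  (accept∈set)
end set {9,10,13} — state 9 in

Answer: ACCEPT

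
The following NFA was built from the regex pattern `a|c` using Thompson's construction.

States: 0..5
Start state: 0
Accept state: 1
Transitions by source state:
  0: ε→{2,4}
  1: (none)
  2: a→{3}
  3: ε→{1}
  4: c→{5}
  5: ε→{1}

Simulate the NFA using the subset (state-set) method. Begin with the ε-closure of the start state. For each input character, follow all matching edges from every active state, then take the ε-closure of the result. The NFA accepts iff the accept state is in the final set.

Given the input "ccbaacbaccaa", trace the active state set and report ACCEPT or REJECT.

initial (ε-close {0}): {0,2,4}
'c' @ 1: {1,5}  ✓accept
'c' @ 2: {}  — no active states
rest 'baacbaccaa' ignored (set empty)
after full input: {}  (accept=1 not in)

Answer: REJECT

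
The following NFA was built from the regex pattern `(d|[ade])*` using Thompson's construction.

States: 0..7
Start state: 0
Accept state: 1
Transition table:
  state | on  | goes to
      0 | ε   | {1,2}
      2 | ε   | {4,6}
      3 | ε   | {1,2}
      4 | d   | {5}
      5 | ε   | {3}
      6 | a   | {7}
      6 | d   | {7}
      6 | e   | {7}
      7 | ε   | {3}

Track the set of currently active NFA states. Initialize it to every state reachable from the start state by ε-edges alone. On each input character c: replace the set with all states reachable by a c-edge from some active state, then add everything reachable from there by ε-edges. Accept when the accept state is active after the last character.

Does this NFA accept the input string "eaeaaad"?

Answer: ACCEPT

Derivation:
initial (ε-close {0}): {0,1,2,4,6}
'e' @ 1: {1,2,3,4,6,7}  ✓accept
'a' @ 2: {1,2,3,4,6,7}  ✓accept
'e' @ 3: {1,2,3,4,6,7}  ✓accept
'a' @ 4: {1,2,3,4,6,7}  ✓accept
'a' @ 5: {1,2,3,4,6,7}  ✓accept
'a' @ 6: {1,2,3,4,6,7}  ✓accept
'd' @ 7: {1,2,3,4,5,6,7}  ✓accept
final: {1,2,3,4,5,6,7}; accept 1 in set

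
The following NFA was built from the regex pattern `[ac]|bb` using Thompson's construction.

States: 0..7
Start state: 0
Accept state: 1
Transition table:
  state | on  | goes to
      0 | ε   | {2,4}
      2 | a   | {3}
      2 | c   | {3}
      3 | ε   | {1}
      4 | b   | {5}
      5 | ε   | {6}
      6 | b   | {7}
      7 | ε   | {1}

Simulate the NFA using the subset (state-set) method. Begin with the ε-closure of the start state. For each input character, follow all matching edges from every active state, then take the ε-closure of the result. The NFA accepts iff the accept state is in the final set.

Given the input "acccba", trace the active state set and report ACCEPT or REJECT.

initial (ε-close {0}): {0,2,4}
'a' @ 1: {1,3}  (accept∈set)
'c' @ 2: {}  — no active states
rest 'ccba' ignored (set empty)
final: {}; accept 1 not in set

Answer: REJECT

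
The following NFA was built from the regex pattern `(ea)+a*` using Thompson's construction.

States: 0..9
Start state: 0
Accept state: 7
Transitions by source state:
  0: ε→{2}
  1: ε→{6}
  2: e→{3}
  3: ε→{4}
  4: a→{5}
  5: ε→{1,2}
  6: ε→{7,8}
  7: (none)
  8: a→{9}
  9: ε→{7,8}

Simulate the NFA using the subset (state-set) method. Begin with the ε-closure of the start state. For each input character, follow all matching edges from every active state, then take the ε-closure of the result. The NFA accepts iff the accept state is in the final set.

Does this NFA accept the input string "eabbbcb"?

Answer: REJECT

Derivation:
start: ε-closure({0}) = {0,2}
'e' @ 1: {3,4}
'a' @ 2: {1,2,5,6,7,8}  [accepting]
'b' @ 3: {}  — dead — no transitions
rest 'bbcb' ignored (set empty)
final: {}; accept 7 not in set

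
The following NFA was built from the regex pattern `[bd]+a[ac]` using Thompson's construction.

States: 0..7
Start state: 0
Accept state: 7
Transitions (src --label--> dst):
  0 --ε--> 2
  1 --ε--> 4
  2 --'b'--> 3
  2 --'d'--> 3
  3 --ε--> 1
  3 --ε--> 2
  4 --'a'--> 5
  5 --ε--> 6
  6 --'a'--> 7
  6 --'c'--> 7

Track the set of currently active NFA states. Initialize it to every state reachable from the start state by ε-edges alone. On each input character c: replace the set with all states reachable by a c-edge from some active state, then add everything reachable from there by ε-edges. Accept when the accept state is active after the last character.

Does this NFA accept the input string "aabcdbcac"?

initial (ε-close {0}): {0,2}
'a' @ 1: {}  — dead — no transitions
rest 'abcdbcac' ignored (set empty)
end set {} — state 7 not in

Answer: REJECT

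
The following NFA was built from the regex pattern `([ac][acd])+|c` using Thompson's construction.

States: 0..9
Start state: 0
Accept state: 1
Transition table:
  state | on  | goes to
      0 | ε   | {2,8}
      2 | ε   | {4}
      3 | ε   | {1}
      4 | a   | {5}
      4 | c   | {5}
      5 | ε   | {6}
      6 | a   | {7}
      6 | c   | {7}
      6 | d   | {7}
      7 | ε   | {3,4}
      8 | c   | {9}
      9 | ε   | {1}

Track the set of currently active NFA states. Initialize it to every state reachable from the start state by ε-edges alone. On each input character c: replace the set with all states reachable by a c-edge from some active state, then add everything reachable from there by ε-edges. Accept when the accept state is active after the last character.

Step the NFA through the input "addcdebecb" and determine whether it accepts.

Answer: REJECT

Trace:
initial (ε-close {0}): {0,2,4,8}
'a' @ 1: {5,6}
'd' @ 2: {1,3,4,7}  ✓accept
'd' @ 3: {}  — no active states
rest 'cdebecb' ignored (set empty)
after full input: {}  (accept=1 not in)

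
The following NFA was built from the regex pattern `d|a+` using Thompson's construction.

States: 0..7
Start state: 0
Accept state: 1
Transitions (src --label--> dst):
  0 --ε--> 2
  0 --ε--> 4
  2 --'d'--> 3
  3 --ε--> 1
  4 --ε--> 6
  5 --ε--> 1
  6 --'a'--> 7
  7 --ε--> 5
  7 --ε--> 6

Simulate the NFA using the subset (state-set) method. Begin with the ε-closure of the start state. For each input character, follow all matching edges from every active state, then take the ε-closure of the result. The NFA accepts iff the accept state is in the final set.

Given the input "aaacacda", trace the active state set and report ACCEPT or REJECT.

initial (ε-close {0}): {0,2,4,6}
'a' @ 1: {1,5,6,7}  (accept∈set)
'a' @ 2: {1,5,6,7}  (accept∈set)
'a' @ 3: {1,5,6,7}  (accept∈set)
'c' @ 4: {}  — dead — no transitions
rest 'acda' ignored (set empty)
final: {}; accept 1 not in set

Answer: REJECT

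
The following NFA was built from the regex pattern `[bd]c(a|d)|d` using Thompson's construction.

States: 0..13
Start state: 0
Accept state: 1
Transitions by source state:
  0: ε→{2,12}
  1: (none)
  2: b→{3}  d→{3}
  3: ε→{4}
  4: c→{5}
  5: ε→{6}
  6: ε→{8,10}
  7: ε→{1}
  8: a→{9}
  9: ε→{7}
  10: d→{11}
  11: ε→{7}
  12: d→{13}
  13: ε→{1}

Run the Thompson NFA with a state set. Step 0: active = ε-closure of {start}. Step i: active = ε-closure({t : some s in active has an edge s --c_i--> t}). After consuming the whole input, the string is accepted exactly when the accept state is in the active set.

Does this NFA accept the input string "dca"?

initial (ε-close {0}): {0,2,12}
'd' @ 1: {1,3,4,13}  ✓accept
'c' @ 2: {5,6,8,10}
'a' @ 3: {1,7,9}  ✓accept
final: {1,7,9}; accept 1 in set

Answer: ACCEPT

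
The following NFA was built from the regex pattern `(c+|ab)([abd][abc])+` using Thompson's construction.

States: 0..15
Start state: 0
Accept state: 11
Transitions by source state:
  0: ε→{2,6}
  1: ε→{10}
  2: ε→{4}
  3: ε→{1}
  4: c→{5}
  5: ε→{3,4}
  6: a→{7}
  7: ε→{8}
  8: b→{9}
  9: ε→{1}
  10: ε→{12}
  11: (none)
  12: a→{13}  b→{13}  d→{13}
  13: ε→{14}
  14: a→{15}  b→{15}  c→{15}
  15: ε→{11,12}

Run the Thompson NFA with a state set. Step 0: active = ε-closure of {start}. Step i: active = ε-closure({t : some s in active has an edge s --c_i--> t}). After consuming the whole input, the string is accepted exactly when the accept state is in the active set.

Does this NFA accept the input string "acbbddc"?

Answer: REJECT

Trace:
initial (ε-close {0}): {0,2,4,6}
'a' @ 1: {7,8}
'c' @ 2: {}  — no active states
rest 'bbddc' ignored (set empty)
after full input: {}  (accept=11 not in)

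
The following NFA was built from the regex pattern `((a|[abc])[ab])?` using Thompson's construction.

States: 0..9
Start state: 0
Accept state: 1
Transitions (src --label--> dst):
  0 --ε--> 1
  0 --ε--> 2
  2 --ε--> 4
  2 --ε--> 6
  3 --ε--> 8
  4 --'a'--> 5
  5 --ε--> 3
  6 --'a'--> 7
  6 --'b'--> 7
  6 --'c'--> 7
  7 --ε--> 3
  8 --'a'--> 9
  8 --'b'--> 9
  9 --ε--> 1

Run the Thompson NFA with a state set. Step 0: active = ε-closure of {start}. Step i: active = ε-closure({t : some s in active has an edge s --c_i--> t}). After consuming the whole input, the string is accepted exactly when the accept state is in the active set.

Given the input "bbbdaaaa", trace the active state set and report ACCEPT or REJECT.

start: ε-closure({0}) = {0,1,2,4,6}
'b' @ 1: {3,7,8}
'b' @ 2: {1,9}  ✓accept
'b' @ 3: {}  — no active states
rest 'daaaa' ignored (set empty)
after full input: {}  (accept=1 not in)

Answer: REJECT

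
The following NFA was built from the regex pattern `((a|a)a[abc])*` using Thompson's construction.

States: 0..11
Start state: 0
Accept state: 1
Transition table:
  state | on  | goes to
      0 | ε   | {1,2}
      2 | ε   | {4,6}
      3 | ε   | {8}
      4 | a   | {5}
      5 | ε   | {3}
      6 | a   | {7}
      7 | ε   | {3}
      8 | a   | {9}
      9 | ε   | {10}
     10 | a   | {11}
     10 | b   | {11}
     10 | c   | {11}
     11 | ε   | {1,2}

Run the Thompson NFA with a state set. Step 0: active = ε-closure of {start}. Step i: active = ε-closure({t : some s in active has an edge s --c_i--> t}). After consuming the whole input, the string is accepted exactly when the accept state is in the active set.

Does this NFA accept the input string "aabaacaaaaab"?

initial (ε-close {0}): {0,1,2,4,6}
'a' @ 1: {3,5,7,8}
'a' @ 2: {9,10}
'b' @ 3: {1,2,4,6,11}  (accept∈set)
'a' @ 4: {3,5,7,8}
'a' @ 5: {9,10}
'c' @ 6: {1,2,4,6,11}  (accept∈set)
'a' @ 7: {3,5,7,8}
'a' @ 8: {9,10}
'a' @ 9: {1,2,4,6,11}  (accept∈set)
'a' @ 10: {3,5,7,8}
'a' @ 11: {9,10}
'b' @ 12: {1,2,4,6,11}  (accept∈set)
after full input: {1,2,4,6,11}  (accept=1 in)

Answer: ACCEPT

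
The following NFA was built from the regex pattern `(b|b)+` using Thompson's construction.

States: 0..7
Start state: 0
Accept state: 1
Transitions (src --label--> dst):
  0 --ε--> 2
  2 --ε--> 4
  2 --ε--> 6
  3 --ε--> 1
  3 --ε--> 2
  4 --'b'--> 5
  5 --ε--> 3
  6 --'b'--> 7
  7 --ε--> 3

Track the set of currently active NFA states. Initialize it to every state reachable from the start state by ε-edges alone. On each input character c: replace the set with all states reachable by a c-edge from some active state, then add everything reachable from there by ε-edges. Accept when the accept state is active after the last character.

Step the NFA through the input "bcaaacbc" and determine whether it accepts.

Answer: REJECT

Steps:
start: ε-closure({0}) = {0,2,4,6}
'b' @ 1: {1,2,3,4,5,6,7}  ✓accept
'c' @ 2: {}  — state set empty
rest 'aaacbc' ignored (set empty)
final: {}; accept 1 not in set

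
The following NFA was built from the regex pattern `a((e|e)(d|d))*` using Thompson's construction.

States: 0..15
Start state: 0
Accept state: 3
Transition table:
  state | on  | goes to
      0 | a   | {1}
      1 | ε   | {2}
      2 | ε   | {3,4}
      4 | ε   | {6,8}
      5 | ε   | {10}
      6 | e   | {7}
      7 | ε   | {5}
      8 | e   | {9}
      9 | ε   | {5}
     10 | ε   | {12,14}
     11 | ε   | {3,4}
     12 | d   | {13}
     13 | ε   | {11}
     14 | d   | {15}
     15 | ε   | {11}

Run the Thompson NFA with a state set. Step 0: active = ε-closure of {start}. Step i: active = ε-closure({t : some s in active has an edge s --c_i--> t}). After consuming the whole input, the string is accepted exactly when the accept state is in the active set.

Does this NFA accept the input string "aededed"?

Answer: ACCEPT

Steps:
initial (ε-close {0}): {0}
'a' @ 1: {1,2,3,4,6,8}  (accept∈set)
'e' @ 2: {5,7,9,10,12,14}
'd' @ 3: {3,4,6,8,11,13,15}  (accept∈set)
'e' @ 4: {5,7,9,10,12,14}
'd' @ 5: {3,4,6,8,11,13,15}  (accept∈set)
'e' @ 6: {5,7,9,10,12,14}
'd' @ 7: {3,4,6,8,11,13,15}  (accept∈set)
after full input: {3,4,6,8,11,13,15}  (accept=3 in)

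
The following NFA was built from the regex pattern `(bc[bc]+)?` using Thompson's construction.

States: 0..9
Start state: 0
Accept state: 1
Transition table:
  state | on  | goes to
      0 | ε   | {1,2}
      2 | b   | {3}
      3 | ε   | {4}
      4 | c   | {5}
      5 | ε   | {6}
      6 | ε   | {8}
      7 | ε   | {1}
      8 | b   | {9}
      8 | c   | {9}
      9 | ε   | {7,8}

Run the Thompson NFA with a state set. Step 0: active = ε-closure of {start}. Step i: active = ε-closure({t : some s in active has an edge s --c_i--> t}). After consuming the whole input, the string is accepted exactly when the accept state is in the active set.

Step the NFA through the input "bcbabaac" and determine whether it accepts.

S₀ = ε-closure({0}) = {0,1,2}
'b' @ 1: {3,4}
'c' @ 2: {5,6,8}
'b' @ 3: {1,7,8,9}  [accepting]
'a' @ 4: {}  — no active states
rest 'baac' ignored (set empty)
final: {}; accept 1 not in set

Answer: REJECT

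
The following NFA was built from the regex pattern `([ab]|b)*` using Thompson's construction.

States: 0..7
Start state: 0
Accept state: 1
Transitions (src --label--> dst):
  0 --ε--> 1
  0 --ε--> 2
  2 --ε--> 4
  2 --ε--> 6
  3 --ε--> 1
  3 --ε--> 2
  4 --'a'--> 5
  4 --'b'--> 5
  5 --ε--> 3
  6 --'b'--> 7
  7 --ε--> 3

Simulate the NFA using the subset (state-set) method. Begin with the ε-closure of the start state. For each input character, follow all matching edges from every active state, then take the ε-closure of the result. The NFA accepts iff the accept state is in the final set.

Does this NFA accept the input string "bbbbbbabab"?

Answer: ACCEPT

Derivation:
S₀ = ε-closure({0}) = {0,1,2,4,6}
'b' @ 1: {1,2,3,4,5,6,7}  [accepting]
'b' @ 2: {1,2,3,4,5,6,7}  [accepting]
'b' @ 3: {1,2,3,4,5,6,7}  [accepting]
'b' @ 4: {1,2,3,4,5,6,7}  [accepting]
'b' @ 5: {1,2,3,4,5,6,7}  [accepting]
'b' @ 6: {1,2,3,4,5,6,7}  [accepting]
'a' @ 7: {1,2,3,4,5,6}  [accepting]
'b' @ 8: {1,2,3,4,5,6,7}  [accepting]
'a' @ 9: {1,2,3,4,5,6}  [accepting]
'b' @ 10: {1,2,3,4,5,6,7}  [accepting]
after full input: {1,2,3,4,5,6,7}  (accept=1 in)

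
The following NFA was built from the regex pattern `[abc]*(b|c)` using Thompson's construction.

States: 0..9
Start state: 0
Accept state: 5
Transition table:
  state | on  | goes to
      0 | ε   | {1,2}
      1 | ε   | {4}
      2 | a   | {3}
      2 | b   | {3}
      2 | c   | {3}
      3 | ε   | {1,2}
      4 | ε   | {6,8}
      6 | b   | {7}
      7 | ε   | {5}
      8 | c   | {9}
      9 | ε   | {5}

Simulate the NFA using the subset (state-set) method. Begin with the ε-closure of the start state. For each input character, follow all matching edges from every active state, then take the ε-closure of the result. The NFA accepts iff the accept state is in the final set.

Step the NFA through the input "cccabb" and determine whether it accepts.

S₀ = ε-closure({0}) = {0,1,2,4,6,8}
'c' @ 1: {1,2,3,4,5,6,8,9}  ✓accept
'c' @ 2: {1,2,3,4,5,6,8,9}  ✓accept
'c' @ 3: {1,2,3,4,5,6,8,9}  ✓accept
'a' @ 4: {1,2,3,4,6,8}
'b' @ 5: {1,2,3,4,5,6,7,8}  ✓accept
'b' @ 6: {1,2,3,4,5,6,7,8}  ✓accept
after full input: {1,2,3,4,5,6,7,8}  (accept=5 in)

Answer: ACCEPT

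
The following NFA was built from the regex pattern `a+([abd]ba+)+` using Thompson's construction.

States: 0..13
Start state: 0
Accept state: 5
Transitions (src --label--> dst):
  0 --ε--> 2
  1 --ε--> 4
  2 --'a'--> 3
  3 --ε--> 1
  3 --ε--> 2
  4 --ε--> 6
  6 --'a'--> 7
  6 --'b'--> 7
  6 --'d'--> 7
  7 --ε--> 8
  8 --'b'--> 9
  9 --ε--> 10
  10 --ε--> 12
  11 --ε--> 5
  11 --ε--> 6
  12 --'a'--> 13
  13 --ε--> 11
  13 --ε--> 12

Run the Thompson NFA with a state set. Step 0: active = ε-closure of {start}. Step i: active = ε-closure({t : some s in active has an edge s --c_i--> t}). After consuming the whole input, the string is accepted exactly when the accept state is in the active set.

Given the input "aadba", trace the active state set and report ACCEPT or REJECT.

start: ε-closure({0}) = {0,2}
'a' @ 1: {1,2,3,4,6}
'a' @ 2: {1,2,3,4,6,7,8}
'd' @ 3: {7,8}
'b' @ 4: {9,10,12}
'a' @ 5: {5,6,11,12,13}  (accept∈set)
after full input: {5,6,11,12,13}  (accept=5 in)

Answer: ACCEPT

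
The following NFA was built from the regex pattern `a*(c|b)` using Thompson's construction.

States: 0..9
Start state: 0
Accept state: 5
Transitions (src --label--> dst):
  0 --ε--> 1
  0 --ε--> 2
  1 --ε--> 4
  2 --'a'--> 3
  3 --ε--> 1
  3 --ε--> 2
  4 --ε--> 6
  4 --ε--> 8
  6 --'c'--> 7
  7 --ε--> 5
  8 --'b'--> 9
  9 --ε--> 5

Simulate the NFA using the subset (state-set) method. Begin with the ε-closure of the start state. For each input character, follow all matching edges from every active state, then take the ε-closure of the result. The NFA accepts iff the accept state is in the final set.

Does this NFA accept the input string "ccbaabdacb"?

Answer: REJECT

Steps:
initial (ε-close {0}): {0,1,2,4,6,8}
'c' @ 1: {5,7}  ✓accept
'c' @ 2: {}  — dead — no transitions
rest 'baabdacb' ignored (set empty)
end set {} — state 5 not in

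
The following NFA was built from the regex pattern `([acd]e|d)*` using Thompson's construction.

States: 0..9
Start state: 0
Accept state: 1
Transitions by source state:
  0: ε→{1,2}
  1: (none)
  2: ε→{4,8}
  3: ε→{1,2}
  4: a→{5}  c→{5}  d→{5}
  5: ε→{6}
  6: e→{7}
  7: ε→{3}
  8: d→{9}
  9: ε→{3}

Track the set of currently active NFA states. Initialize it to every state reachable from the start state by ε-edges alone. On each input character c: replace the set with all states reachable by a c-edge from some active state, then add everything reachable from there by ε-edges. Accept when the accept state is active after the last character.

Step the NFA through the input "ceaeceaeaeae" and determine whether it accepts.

start: ε-closure({0}) = {0,1,2,4,8}
'c' @ 1: {5,6}
'e' @ 2: {1,2,3,4,7,8}  [accepting]
'a' @ 3: {5,6}
'e' @ 4: {1,2,3,4,7,8}  [accepting]
'c' @ 5: {5,6}
'e' @ 6: {1,2,3,4,7,8}  [accepting]
'a' @ 7: {5,6}
'e' @ 8: {1,2,3,4,7,8}  [accepting]
'a' @ 9: {5,6}
'e' @ 10: {1,2,3,4,7,8}  [accepting]
'a' @ 11: {5,6}
'e' @ 12: {1,2,3,4,7,8}  [accepting]
end set {1,2,3,4,7,8} — state 1 in

Answer: ACCEPT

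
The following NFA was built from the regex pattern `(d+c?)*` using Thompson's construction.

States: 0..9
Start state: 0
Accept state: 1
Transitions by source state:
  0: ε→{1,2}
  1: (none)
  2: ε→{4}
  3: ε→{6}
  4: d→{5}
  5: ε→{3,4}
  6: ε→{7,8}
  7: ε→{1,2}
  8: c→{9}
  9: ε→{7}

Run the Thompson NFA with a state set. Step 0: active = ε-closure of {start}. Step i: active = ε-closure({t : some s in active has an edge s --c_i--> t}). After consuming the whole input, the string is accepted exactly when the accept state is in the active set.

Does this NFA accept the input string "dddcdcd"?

initial (ε-close {0}): {0,1,2,4}
'd' @ 1: {1,2,3,4,5,6,7,8}  (accept∈set)
'd' @ 2: {1,2,3,4,5,6,7,8}  (accept∈set)
'd' @ 3: {1,2,3,4,5,6,7,8}  (accept∈set)
'c' @ 4: {1,2,4,7,9}  (accept∈set)
'd' @ 5: {1,2,3,4,5,6,7,8}  (accept∈set)
'c' @ 6: {1,2,4,7,9}  (accept∈set)
'd' @ 7: {1,2,3,4,5,6,7,8}  (accept∈set)
end set {1,2,3,4,5,6,7,8} — state 1 in

Answer: ACCEPT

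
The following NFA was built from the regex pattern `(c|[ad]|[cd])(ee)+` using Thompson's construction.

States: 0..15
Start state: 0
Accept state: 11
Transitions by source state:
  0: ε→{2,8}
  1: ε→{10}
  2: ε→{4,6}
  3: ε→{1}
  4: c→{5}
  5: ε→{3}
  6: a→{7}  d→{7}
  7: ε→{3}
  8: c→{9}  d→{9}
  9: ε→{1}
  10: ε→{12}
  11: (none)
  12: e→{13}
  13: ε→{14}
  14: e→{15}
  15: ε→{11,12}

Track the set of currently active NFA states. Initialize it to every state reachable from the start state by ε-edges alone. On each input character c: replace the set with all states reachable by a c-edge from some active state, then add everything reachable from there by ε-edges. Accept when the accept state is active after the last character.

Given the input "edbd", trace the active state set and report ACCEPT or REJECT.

Answer: REJECT

Trace:
S₀ = ε-closure({0}) = {0,2,4,6,8}
'e' @ 1: {}  — state set empty
rest 'dbd' ignored (set empty)
final: {}; accept 11 not in set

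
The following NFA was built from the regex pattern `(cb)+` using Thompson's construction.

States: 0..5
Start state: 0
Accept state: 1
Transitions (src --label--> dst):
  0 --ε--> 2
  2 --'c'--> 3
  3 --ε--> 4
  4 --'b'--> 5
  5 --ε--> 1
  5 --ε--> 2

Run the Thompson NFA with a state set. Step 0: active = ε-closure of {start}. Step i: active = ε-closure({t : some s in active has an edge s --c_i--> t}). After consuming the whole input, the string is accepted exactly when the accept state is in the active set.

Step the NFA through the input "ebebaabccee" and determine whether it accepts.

initial (ε-close {0}): {0,2}
'e' @ 1: {}  — no active states
rest 'bebaabccee' ignored (set empty)
final: {}; accept 1 not in set

Answer: REJECT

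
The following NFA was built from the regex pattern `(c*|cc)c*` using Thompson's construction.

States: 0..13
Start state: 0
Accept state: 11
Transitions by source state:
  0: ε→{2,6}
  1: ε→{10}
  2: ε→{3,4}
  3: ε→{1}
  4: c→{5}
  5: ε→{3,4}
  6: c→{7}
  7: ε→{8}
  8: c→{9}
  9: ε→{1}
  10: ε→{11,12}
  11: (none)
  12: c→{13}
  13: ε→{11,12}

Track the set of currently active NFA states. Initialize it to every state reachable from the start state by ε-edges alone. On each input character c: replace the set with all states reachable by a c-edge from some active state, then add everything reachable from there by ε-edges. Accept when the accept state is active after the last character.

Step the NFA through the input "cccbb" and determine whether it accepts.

Answer: REJECT

Steps:
start: ε-closure({0}) = {0,1,2,3,4,6,10,11,12}
'c' @ 1: {1,3,4,5,7,8,10,11,12,13}  ✓accept
'c' @ 2: {1,3,4,5,9,10,11,12,13}  ✓accept
'c' @ 3: {1,3,4,5,10,11,12,13}  ✓accept
'b' @ 4: {}  — state set empty
rest 'b' ignored (set empty)
after full input: {}  (accept=11 not in)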